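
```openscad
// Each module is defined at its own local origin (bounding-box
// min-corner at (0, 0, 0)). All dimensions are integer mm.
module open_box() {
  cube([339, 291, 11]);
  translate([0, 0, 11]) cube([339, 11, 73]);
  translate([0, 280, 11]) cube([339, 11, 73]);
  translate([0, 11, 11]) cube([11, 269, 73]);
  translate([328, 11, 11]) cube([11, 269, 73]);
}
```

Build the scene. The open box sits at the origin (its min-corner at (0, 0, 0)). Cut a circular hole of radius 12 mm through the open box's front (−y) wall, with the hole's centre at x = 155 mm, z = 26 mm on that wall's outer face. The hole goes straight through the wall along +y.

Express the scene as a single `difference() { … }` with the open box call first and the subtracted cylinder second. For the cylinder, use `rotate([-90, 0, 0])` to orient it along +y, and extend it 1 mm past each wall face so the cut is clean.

difference() {
  open_box();
  translate([155, -1, 26]) rotate([-90, 0, 0]) cylinder(h = 13, r = 12);
}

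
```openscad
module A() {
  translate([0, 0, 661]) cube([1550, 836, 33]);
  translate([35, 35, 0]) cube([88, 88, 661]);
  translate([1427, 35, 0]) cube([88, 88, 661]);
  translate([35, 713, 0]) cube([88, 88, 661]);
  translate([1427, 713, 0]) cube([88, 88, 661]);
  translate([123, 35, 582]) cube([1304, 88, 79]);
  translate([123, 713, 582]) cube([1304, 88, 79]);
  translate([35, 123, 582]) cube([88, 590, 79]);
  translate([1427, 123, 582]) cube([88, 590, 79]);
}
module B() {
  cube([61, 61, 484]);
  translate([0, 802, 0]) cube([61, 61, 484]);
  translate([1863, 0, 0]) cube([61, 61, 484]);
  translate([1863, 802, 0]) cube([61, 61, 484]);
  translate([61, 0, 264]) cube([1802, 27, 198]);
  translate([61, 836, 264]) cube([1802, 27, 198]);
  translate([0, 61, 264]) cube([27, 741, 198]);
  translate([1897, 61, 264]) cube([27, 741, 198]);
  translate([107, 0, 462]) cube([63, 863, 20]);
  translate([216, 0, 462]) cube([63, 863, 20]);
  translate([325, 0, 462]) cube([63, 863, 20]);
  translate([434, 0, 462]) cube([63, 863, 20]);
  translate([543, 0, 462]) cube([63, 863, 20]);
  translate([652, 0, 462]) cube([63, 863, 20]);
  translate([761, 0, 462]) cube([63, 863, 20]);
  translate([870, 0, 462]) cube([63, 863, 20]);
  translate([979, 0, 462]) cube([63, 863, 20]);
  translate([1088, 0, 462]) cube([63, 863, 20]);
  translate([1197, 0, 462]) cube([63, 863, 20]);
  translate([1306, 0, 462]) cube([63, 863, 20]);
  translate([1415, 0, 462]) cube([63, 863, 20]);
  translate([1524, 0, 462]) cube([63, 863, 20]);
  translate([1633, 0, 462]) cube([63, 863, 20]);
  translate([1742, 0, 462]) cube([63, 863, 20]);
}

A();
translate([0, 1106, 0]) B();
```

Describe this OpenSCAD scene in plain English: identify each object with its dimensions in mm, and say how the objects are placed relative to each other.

A is a table with a 1550×836 mm rectangular top, 33 mm thick, top surface at z = 694 mm, supported by four 88×88 mm square legs, each inset 35 mm from the nearest pair of top edges, running from the floor. Four apron rails, 88 mm thick and 79 mm tall, run between adjacent legs with their top edges flush with the underside of the top and their outer faces flush with the legs' outer faces.

B is a bed frame 1924 mm long (x) by 863 mm wide (y). Four 61×61 mm corner posts, 484 mm tall, at the corners of the footprint. Four rails of 27 mm thickness and 198 mm height run between adjacent posts with their undersides at z = 264 mm, their outer faces flush with the outside of the frame (the two x-running rails run between the posts' inner faces; the two y-running rails run between the posts' inner faces). 16 slats, each 63 mm wide (x) and 20 mm thick, lie across the top of the two x-running rails, running the full 863 mm width of the frame in y; the slats are evenly spaced along x between the inner faces of the end posts with equal gaps (rounded down to the nearest mm) at the −x end and between each pair — any rounding remainder accumulates at the +x end.

The bed frame is on the floor beside the table on its +y side.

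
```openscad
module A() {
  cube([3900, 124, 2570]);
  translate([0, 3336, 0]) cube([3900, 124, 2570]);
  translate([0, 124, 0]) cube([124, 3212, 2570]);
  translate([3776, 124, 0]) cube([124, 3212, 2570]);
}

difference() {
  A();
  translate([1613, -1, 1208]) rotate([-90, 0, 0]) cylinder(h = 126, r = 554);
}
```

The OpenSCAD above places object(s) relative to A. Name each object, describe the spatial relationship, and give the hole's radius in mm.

A is a house frame. The house frame has a circular hole through its front wall. The hole's radius is 554 mm.

The subtracted cylinder has r = 554 mm.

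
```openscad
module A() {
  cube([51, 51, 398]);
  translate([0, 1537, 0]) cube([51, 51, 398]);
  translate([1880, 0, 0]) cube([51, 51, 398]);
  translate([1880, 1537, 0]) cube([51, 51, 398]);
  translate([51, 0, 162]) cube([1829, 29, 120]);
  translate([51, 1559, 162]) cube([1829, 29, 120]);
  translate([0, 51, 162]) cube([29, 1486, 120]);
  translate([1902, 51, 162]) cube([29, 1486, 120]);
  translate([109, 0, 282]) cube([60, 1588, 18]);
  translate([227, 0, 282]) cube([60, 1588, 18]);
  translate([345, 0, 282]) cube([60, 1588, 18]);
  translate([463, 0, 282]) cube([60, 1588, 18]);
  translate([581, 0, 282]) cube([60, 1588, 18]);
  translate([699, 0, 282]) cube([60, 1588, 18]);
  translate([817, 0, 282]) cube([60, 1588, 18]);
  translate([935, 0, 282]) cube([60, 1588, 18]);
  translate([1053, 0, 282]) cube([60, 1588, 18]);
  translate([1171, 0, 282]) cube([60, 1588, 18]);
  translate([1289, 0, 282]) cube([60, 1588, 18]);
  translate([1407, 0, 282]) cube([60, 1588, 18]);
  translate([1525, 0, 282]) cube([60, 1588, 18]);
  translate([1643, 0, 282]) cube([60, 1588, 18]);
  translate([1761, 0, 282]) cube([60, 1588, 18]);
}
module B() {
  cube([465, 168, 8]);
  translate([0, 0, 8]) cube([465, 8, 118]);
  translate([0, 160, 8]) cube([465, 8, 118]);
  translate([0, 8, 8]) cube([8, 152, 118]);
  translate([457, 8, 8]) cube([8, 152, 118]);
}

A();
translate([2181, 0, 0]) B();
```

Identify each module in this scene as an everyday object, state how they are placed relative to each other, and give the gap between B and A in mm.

The open box's nearest face is 250 mm from the bed frame's +x face.

A is a bed frame. B is an open box. The open box is on the floor beside the bed frame on its +x side. The gap between the open box and the bed frame is 250 mm.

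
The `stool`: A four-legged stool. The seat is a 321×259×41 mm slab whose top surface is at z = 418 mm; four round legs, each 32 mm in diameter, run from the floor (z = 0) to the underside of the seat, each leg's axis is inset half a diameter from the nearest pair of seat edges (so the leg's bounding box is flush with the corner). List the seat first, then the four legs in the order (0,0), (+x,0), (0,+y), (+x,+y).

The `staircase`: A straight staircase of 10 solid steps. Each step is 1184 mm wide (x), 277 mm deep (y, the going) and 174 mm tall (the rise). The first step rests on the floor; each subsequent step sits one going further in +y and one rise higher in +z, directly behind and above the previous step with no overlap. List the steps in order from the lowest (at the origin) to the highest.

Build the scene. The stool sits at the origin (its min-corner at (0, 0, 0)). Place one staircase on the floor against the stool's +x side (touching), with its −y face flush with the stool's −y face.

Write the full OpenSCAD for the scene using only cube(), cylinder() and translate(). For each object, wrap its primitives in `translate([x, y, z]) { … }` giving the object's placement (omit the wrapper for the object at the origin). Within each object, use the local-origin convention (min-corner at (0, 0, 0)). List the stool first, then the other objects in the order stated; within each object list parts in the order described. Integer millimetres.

translate([0, 0, 377]) cube([321, 259, 41]);
translate([16, 16, 0]) cylinder(h = 377, r = 16);
translate([305, 16, 0]) cylinder(h = 377, r = 16);
translate([16, 243, 0]) cylinder(h = 377, r = 16);
translate([305, 243, 0]) cylinder(h = 377, r = 16);
translate([321, 0, 0]) {
  cube([1184, 277, 174]);
  translate([0, 277, 174]) cube([1184, 277, 174]);
  translate([0, 554, 348]) cube([1184, 277, 174]);
  translate([0, 831, 522]) cube([1184, 277, 174]);
  translate([0, 1108, 696]) cube([1184, 277, 174]);
  translate([0, 1385, 870]) cube([1184, 277, 174]);
  translate([0, 1662, 1044]) cube([1184, 277, 174]);
  translate([0, 1939, 1218]) cube([1184, 277, 174]);
  translate([0, 2216, 1392]) cube([1184, 277, 174]);
  translate([0, 2493, 1566]) cube([1184, 277, 174]);
}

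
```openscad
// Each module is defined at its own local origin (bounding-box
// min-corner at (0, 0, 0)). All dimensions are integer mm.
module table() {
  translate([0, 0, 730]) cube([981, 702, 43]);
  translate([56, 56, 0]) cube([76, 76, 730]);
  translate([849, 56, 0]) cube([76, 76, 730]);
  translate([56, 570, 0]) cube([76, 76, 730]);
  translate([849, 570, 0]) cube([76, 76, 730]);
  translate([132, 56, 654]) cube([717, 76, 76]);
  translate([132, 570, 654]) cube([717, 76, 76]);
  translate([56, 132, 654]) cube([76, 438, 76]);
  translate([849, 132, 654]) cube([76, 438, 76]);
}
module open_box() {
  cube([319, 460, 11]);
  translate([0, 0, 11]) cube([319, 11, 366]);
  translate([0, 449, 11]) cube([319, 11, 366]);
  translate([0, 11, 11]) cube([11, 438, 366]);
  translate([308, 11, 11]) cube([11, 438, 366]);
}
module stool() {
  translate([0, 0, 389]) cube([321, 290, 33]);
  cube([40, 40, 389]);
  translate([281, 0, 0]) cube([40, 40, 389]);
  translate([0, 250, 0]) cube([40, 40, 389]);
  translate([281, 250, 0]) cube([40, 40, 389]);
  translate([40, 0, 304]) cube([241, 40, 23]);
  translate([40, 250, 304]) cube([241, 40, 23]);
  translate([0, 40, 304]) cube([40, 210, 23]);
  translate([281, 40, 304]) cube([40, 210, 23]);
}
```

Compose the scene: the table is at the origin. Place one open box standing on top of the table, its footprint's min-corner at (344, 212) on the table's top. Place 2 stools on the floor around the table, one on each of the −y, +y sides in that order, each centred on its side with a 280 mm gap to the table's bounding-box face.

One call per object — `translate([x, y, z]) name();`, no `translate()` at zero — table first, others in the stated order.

table();
translate([344, 212, 773]) open_box();
translate([330, -570, 0]) stool();
translate([330, 982, 0]) stool();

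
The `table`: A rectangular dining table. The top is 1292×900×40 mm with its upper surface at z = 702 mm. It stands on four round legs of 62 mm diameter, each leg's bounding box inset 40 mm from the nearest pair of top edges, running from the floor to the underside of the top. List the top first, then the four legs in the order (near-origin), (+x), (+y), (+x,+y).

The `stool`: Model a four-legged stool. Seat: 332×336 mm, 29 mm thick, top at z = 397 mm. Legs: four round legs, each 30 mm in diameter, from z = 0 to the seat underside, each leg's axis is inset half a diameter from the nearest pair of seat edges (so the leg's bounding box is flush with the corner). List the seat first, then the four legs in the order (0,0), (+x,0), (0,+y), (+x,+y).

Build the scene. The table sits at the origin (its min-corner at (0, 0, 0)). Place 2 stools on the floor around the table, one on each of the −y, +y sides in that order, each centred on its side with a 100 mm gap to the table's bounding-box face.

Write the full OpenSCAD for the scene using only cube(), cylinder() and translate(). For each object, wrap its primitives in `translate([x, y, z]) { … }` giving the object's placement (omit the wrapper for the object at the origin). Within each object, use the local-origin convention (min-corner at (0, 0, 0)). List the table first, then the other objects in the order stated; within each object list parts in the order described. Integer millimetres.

translate([0, 0, 662]) cube([1292, 900, 40]);
translate([71, 71, 0]) cylinder(h = 662, r = 31);
translate([1221, 71, 0]) cylinder(h = 662, r = 31);
translate([71, 829, 0]) cylinder(h = 662, r = 31);
translate([1221, 829, 0]) cylinder(h = 662, r = 31);
translate([480, -436, 0]) {
  translate([0, 0, 368]) cube([332, 336, 29]);
  translate([15, 15, 0]) cylinder(h = 368, r = 15);
  translate([317, 15, 0]) cylinder(h = 368, r = 15);
  translate([15, 321, 0]) cylinder(h = 368, r = 15);
  translate([317, 321, 0]) cylinder(h = 368, r = 15);
}
translate([480, 1000, 0]) {
  translate([0, 0, 368]) cube([332, 336, 29]);
  translate([15, 15, 0]) cylinder(h = 368, r = 15);
  translate([317, 15, 0]) cylinder(h = 368, r = 15);
  translate([15, 321, 0]) cylinder(h = 368, r = 15);
  translate([317, 321, 0]) cylinder(h = 368, r = 15);
}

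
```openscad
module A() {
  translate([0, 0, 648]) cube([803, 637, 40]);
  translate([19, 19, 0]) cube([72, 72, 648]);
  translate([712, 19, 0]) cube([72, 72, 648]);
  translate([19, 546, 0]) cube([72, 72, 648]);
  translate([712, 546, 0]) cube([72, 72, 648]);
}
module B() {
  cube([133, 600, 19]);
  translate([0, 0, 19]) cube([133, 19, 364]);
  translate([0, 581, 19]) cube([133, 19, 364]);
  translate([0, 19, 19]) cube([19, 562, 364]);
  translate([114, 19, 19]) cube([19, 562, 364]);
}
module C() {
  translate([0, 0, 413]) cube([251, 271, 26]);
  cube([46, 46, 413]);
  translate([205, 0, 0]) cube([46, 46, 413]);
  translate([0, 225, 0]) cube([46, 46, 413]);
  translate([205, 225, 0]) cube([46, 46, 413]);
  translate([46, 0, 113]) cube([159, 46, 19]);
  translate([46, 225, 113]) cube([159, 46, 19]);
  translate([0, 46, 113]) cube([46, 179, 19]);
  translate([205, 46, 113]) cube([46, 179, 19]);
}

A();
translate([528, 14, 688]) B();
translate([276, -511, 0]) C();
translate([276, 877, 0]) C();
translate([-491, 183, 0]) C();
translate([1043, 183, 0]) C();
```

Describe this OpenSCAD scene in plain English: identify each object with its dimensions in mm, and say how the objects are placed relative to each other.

A is a table: top 803 mm (x) × 637 mm (y), 40 mm thick, upper face at z = 688 mm, on four 72×72 mm square legs, each inset 19 mm from the nearest pair of top edges, running from z = 0 to the bottom of the top.

B is an open-topped rectangular box: outside dimensions 133×600×383 mm, with a uniform wall and base thickness of 19 mm. The base is a full 133×600 slab on the floor; four walls sit on top of the base. The front and back walls (the −y and +y sides) span the full width; the two side walls fit between them.

C is a four-legged stool. The seat is 251×271 mm, 26 mm thick, top at z = 439 mm. It stands on four square legs, each 46×46 mm in cross-section, from z = 0 to the seat underside, each flush with a corner of the seat. Four stretchers, 46 mm wide and 19 mm tall, connect adjacent legs with their undersides at z = 113 mm, each running between the inner faces of the legs it joins and aligned with the legs' outer faces on the other axis.

The open box is on top of the table. Four stools sit around the table at the −y, +y, −x, +x sides.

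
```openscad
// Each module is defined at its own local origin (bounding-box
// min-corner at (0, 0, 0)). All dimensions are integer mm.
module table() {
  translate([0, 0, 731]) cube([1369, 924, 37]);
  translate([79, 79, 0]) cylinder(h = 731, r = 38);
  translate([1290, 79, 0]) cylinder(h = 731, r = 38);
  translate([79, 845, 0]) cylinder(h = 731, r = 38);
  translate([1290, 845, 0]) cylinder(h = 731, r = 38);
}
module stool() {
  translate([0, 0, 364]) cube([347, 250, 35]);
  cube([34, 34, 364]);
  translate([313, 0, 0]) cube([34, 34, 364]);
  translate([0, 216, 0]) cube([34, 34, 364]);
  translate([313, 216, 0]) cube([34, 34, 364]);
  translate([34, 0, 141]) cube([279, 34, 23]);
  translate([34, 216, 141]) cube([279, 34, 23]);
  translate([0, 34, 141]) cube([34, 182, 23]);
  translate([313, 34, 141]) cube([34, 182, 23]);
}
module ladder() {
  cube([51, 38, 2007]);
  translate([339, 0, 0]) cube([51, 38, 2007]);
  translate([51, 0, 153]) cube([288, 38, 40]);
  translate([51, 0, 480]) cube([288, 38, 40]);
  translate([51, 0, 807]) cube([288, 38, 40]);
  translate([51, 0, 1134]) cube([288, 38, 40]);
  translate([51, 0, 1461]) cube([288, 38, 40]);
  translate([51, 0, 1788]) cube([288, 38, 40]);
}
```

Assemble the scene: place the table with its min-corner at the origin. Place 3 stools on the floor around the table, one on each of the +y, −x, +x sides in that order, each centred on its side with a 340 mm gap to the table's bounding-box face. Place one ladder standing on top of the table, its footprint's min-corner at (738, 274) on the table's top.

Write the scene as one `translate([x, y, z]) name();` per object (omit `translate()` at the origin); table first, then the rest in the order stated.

table();
translate([511, 1264, 0]) stool();
translate([-687, 337, 0]) stool();
translate([1709, 337, 0]) stool();
translate([738, 274, 768]) ladder();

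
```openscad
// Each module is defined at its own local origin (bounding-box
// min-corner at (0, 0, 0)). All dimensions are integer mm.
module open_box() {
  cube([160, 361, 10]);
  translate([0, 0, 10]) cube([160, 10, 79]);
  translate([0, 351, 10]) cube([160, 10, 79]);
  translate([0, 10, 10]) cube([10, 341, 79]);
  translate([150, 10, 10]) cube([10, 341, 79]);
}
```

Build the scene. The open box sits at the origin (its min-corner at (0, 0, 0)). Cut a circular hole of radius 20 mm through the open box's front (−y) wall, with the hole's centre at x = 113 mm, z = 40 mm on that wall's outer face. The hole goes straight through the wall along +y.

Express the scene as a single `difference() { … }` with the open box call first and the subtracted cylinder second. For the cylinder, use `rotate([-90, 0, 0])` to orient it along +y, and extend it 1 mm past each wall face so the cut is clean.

difference() {
  open_box();
  translate([113, -1, 40]) rotate([-90, 0, 0]) cylinder(h = 12, r = 20);
}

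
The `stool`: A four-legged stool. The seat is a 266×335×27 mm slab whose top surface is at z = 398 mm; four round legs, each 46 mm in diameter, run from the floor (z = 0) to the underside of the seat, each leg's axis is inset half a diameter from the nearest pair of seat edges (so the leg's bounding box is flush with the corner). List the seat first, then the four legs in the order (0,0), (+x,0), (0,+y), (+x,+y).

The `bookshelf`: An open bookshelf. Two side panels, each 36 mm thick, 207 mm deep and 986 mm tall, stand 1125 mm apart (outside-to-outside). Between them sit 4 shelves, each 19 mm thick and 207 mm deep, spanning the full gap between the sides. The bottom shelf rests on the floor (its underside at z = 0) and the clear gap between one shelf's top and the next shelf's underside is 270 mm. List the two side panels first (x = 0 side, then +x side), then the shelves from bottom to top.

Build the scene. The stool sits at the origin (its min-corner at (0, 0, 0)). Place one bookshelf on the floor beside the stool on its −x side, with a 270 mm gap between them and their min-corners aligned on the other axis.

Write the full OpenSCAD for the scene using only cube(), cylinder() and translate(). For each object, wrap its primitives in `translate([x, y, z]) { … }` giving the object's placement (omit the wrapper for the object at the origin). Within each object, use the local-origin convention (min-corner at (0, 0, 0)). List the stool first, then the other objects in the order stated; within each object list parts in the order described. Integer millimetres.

translate([0, 0, 371]) cube([266, 335, 27]);
translate([23, 23, 0]) cylinder(h = 371, r = 23);
translate([243, 23, 0]) cylinder(h = 371, r = 23);
translate([23, 312, 0]) cylinder(h = 371, r = 23);
translate([243, 312, 0]) cylinder(h = 371, r = 23);
translate([-1395, 0, 0]) {
  cube([36, 207, 986]);
  translate([1089, 0, 0]) cube([36, 207, 986]);
  translate([36, 0, 0]) cube([1053, 207, 19]);
  translate([36, 0, 289]) cube([1053, 207, 19]);
  translate([36, 0, 578]) cube([1053, 207, 19]);
  translate([36, 0, 867]) cube([1053, 207, 19]);
}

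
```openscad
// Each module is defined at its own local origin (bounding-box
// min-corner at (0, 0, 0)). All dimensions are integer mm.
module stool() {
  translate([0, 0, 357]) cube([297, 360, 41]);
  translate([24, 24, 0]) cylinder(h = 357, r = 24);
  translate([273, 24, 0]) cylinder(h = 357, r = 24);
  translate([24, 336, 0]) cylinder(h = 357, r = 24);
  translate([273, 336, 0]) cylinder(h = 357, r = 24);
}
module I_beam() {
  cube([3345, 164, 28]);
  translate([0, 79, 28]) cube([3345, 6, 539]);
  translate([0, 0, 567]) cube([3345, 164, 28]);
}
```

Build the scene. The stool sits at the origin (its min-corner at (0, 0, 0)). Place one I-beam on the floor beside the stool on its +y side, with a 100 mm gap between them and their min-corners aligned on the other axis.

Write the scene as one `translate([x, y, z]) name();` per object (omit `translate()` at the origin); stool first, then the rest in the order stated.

stool();
translate([0, 460, 0]) I_beam();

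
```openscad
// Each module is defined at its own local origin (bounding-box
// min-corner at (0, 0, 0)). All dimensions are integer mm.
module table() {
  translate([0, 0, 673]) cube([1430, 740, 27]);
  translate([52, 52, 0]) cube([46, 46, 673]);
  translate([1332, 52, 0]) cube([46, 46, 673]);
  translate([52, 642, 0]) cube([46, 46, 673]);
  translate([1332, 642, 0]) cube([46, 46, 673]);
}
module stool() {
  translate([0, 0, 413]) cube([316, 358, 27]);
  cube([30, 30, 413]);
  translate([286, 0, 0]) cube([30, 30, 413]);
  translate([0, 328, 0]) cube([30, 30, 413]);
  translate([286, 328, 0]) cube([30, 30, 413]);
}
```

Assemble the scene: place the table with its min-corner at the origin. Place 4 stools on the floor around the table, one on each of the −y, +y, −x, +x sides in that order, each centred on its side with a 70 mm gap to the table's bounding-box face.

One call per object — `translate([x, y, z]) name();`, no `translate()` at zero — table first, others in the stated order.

table();
translate([557, -428, 0]) stool();
translate([557, 810, 0]) stool();
translate([-386, 191, 0]) stool();
translate([1500, 191, 0]) stool();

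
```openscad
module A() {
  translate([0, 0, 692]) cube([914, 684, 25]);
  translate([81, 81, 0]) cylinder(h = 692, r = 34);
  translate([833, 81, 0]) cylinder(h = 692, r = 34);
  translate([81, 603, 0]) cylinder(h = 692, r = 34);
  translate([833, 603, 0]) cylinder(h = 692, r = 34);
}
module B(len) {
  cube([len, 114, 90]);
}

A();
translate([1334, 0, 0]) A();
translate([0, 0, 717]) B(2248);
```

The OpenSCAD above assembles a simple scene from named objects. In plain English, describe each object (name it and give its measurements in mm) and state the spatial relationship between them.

A is a table: top 914 mm (x) × 684 mm (y), 25 mm thick, upper face at z = 717 mm, on four round legs of 68 mm diameter, each leg's bounding box inset 47 mm from the nearest pair of top edges, running from z = 0 to the bottom of the top.

B is a rectangular beam 2248 mm long (x), 114 mm deep (y), 90 mm thick (z).

The beam spans the tops of two tables placed 420 mm apart, resting at z = 717 mm.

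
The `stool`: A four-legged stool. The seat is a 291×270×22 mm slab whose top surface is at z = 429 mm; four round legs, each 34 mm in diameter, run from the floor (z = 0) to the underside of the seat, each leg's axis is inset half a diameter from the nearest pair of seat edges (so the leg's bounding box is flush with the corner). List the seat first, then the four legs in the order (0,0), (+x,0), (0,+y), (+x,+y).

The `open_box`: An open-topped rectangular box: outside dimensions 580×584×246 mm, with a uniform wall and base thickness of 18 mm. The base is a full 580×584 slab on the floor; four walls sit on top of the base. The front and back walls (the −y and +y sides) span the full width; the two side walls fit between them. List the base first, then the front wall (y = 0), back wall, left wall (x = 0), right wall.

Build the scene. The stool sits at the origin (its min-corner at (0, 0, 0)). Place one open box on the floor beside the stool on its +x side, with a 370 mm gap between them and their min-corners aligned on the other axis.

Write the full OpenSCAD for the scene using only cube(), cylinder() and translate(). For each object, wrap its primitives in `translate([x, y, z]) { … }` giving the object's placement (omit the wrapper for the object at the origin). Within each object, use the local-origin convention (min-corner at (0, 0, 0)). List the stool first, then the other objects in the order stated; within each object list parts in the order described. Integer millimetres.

translate([0, 0, 407]) cube([291, 270, 22]);
translate([17, 17, 0]) cylinder(h = 407, r = 17);
translate([274, 17, 0]) cylinder(h = 407, r = 17);
translate([17, 253, 0]) cylinder(h = 407, r = 17);
translate([274, 253, 0]) cylinder(h = 407, r = 17);
translate([661, 0, 0]) {
  cube([580, 584, 18]);
  translate([0, 0, 18]) cube([580, 18, 228]);
  translate([0, 566, 18]) cube([580, 18, 228]);
  translate([0, 18, 18]) cube([18, 548, 228]);
  translate([562, 18, 18]) cube([18, 548, 228]);
}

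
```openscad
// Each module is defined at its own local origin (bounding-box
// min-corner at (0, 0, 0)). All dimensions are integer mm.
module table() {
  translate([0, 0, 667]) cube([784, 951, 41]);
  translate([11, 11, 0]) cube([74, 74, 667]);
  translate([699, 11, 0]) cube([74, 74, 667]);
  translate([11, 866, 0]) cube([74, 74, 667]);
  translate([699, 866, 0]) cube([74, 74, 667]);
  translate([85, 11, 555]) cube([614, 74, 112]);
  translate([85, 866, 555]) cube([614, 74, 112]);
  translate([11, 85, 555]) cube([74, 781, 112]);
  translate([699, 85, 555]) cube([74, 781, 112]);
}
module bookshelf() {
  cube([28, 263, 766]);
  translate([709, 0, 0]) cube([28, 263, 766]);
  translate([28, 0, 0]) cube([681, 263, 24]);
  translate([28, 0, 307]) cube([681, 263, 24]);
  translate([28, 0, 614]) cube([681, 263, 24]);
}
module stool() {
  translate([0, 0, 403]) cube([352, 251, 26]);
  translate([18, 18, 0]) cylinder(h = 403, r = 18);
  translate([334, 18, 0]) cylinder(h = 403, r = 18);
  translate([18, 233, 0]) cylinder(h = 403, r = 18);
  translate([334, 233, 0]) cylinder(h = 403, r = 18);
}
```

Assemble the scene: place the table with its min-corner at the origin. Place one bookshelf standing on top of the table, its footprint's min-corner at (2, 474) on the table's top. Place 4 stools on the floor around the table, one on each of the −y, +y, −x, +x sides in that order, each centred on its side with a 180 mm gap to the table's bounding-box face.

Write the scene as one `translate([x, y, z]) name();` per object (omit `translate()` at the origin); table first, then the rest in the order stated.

table();
translate([2, 474, 708]) bookshelf();
translate([216, -431, 0]) stool();
translate([216, 1131, 0]) stool();
translate([-532, 350, 0]) stool();
translate([964, 350, 0]) stool();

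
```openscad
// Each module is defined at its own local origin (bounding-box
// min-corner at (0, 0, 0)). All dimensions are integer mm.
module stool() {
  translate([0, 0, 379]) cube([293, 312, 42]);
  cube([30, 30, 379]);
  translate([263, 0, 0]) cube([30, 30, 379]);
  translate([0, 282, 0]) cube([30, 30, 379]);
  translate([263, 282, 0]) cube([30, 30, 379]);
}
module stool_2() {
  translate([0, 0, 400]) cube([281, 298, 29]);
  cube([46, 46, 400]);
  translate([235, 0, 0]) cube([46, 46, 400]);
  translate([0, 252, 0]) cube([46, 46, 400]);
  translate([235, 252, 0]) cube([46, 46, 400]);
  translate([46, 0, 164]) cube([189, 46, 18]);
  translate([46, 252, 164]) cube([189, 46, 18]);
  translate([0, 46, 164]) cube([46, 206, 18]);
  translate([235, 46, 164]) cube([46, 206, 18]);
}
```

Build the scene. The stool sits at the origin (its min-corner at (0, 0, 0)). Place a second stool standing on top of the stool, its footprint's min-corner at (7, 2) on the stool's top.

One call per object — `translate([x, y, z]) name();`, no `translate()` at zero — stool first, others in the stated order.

stool();
translate([7, 2, 421]) stool_2();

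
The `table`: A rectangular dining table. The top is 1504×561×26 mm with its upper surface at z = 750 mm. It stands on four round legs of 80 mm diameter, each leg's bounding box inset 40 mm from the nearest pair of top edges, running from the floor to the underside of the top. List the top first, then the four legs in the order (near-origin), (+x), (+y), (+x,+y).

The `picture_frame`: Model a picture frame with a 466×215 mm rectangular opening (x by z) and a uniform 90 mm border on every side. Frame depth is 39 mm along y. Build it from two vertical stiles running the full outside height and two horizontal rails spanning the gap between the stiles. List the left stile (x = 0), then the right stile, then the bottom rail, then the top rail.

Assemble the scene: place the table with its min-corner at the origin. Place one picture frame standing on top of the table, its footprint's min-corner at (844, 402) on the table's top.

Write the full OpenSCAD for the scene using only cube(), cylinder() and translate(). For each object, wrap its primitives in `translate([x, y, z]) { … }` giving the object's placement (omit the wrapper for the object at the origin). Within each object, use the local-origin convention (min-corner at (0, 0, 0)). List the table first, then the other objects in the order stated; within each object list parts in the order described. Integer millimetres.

translate([0, 0, 724]) cube([1504, 561, 26]);
translate([80, 80, 0]) cylinder(h = 724, r = 40);
translate([1424, 80, 0]) cylinder(h = 724, r = 40);
translate([80, 481, 0]) cylinder(h = 724, r = 40);
translate([1424, 481, 0]) cylinder(h = 724, r = 40);
translate([844, 402, 750]) {
  cube([90, 39, 395]);
  translate([556, 0, 0]) cube([90, 39, 395]);
  translate([90, 0, 0]) cube([466, 39, 90]);
  translate([90, 0, 305]) cube([466, 39, 90]);
}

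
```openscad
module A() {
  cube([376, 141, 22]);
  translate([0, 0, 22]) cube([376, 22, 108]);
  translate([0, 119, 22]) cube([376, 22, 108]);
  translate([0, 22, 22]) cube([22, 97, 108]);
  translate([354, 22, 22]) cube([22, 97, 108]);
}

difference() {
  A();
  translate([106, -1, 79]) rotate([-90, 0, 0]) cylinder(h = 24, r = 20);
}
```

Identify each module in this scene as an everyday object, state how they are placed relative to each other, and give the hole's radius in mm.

A is an open box. The open box has a circular hole through its front wall. The hole's radius is 20 mm.

The subtracted cylinder has r = 20 mm.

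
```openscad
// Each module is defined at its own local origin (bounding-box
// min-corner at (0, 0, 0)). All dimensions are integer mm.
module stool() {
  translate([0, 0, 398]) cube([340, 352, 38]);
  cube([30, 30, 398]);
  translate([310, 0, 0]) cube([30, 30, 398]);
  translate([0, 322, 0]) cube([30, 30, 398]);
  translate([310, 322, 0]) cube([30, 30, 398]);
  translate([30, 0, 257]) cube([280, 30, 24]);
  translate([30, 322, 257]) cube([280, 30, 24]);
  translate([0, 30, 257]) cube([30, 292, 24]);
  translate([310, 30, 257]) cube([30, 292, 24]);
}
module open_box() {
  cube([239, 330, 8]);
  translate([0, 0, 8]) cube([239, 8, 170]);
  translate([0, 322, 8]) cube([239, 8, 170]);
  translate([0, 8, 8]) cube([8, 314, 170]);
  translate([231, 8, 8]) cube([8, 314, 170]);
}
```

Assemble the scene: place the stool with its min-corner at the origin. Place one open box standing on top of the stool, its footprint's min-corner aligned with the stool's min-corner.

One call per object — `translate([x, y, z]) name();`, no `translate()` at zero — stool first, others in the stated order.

stool();
translate([0, 0, 436]) open_box();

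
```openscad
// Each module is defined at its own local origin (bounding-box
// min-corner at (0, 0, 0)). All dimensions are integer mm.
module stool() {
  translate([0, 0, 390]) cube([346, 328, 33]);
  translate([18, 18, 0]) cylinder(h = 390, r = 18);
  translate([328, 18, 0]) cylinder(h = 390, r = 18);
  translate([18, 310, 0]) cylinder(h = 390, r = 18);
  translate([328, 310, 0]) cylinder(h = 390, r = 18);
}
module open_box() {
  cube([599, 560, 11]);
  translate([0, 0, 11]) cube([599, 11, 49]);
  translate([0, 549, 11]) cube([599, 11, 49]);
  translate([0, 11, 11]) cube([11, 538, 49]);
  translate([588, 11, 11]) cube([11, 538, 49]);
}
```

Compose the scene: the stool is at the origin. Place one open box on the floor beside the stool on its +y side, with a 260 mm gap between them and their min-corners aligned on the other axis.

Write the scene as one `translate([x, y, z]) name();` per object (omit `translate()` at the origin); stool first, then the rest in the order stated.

stool();
translate([0, 588, 0]) open_box();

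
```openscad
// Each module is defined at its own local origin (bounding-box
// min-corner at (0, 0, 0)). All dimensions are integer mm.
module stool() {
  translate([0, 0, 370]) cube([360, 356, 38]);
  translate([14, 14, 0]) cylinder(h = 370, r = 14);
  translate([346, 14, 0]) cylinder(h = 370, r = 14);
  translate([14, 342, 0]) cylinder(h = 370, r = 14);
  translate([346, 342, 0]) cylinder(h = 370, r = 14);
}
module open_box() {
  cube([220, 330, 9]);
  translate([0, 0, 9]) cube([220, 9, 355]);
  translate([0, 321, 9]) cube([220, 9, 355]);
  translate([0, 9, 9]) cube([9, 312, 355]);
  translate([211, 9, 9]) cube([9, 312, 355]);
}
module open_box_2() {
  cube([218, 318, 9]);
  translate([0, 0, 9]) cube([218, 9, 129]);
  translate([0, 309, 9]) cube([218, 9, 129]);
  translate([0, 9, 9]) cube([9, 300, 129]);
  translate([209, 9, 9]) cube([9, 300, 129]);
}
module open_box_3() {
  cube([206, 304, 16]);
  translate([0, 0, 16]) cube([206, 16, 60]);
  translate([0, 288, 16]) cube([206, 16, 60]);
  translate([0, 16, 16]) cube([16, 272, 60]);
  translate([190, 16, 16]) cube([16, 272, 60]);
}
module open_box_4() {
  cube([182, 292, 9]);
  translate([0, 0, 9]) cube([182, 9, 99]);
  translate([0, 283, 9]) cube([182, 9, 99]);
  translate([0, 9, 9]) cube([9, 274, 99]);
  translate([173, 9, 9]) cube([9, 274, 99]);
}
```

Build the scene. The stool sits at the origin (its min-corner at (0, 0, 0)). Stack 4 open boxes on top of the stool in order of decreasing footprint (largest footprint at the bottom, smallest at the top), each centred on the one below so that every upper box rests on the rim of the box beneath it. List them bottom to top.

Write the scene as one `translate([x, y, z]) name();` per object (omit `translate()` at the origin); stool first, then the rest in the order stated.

stool();
translate([70, 13, 408]) open_box();
translate([71, 19, 772]) open_box_2();
translate([77, 26, 910]) open_box_3();
translate([89, 32, 986]) open_box_4();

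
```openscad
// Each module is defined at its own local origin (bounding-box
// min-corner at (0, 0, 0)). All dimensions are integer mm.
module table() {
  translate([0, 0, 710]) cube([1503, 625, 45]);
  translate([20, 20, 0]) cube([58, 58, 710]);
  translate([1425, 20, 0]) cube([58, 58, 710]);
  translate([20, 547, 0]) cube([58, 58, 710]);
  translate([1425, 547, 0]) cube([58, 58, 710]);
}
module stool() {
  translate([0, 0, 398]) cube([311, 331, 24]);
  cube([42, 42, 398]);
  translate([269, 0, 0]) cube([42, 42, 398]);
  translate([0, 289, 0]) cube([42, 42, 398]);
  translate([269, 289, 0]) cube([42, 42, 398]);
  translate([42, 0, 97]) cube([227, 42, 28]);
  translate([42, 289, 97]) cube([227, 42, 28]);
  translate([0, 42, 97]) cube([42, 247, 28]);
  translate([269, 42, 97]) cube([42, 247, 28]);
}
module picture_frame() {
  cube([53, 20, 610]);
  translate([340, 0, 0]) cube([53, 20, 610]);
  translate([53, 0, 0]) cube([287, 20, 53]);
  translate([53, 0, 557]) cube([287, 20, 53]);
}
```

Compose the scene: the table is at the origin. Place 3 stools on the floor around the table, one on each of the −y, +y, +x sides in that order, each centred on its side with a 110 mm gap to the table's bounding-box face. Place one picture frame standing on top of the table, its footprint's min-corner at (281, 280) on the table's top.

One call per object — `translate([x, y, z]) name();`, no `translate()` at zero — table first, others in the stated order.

table();
translate([596, -441, 0]) stool();
translate([596, 735, 0]) stool();
translate([1613, 147, 0]) stool();
translate([281, 280, 755]) picture_frame();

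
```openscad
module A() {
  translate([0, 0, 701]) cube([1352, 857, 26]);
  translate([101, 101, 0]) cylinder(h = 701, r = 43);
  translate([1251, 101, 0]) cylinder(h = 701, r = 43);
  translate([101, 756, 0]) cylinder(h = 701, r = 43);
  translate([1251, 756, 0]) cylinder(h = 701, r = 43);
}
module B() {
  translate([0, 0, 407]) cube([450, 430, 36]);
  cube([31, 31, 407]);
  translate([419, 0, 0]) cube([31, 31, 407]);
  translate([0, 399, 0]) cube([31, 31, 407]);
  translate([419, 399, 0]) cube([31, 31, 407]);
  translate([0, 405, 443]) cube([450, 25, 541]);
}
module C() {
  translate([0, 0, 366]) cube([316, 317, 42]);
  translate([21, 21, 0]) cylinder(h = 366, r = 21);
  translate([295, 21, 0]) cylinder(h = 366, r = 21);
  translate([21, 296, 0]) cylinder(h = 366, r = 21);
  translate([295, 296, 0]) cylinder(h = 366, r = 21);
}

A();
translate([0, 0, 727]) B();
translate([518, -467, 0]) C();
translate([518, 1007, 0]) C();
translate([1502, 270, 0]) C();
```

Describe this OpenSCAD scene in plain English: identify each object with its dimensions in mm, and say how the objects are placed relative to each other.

A is a rectangular dining table. The top is 1352×857×26 mm with its upper surface at z = 727 mm. It stands on four round legs of 86 mm diameter, each leg's bounding box inset 58 mm from the nearest pair of top edges, running from the floor to the underside of the top.

B is a chair. The seat is a 450×430×36 mm slab with its top at z = 443 mm, on four 31×31 mm corner legs (flush with the seat edges, standing on z = 0). A flat backrest 25 mm thick, 541 mm tall, spans the full seat width and rises from the seat top along its +y edge, rear face flush with the rear of the seat.

C is a four-legged stool. The seat is a 316×317×42 mm slab whose top surface is at z = 408 mm; four round legs, each 42 mm in diameter, run from the floor (z = 0) to the underside of the seat, each leg's axis is inset half a diameter from the nearest pair of seat edges (so the leg's bounding box is flush with the corner).

The chair is on top of the table. Three stools sit around the table at the −y, +y, +x sides.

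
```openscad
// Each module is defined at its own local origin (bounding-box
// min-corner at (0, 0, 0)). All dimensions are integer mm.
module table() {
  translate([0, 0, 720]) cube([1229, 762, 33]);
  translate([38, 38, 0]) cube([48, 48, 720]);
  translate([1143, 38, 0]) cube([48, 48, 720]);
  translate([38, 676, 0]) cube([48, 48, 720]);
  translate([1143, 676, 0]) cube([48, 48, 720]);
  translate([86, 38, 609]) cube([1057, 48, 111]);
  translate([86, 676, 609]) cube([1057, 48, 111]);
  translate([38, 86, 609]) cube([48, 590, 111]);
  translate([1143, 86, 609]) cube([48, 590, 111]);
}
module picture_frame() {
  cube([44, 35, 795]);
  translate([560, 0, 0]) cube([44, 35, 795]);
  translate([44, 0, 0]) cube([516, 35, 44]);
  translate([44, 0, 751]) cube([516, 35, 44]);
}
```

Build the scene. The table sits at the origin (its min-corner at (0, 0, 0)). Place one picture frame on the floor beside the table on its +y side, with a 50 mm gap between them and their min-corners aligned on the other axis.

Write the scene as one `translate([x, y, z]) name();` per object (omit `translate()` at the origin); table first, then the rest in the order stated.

table();
translate([0, 812, 0]) picture_frame();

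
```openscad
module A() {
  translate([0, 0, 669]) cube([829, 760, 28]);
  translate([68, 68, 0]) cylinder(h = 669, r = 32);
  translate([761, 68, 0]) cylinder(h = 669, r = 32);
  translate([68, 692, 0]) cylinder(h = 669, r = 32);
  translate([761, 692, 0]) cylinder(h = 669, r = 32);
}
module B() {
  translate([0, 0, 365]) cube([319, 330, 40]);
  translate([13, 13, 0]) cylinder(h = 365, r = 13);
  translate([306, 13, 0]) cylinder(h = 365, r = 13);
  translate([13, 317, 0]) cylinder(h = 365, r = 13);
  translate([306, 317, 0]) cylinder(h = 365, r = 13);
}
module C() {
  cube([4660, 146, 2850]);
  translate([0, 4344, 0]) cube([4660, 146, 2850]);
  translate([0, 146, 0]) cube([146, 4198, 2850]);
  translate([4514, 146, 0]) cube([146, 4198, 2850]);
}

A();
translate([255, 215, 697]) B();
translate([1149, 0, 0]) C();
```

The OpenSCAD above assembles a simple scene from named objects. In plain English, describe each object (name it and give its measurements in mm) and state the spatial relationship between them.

A is a rectangular dining table. The top is 829×760×28 mm with its upper surface at z = 697 mm. It stands on four round legs of 64 mm diameter, each leg's bounding box inset 36 mm from the nearest pair of top edges, running from the floor to the underside of the top.

B is a four-legged stool. The seat is 319×330 mm, 40 mm thick, top at z = 405 mm. It stands on four round legs, each 26 mm in diameter, from z = 0 to the seat underside, each leg's axis is inset half a diameter from the nearest pair of seat edges (so the leg's bounding box is flush with the corner).

C is a box-shaped house frame (walls only): outside footprint 4660×4490 mm, wall height 2850 mm, wall thickness 146 mm. The two y-facing walls run the full x-width; the two x-facing walls fit between the inner faces of the y-facing walls.

The stool is on top of the table, centred. The house frame is on the floor beside the table on its +x side.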